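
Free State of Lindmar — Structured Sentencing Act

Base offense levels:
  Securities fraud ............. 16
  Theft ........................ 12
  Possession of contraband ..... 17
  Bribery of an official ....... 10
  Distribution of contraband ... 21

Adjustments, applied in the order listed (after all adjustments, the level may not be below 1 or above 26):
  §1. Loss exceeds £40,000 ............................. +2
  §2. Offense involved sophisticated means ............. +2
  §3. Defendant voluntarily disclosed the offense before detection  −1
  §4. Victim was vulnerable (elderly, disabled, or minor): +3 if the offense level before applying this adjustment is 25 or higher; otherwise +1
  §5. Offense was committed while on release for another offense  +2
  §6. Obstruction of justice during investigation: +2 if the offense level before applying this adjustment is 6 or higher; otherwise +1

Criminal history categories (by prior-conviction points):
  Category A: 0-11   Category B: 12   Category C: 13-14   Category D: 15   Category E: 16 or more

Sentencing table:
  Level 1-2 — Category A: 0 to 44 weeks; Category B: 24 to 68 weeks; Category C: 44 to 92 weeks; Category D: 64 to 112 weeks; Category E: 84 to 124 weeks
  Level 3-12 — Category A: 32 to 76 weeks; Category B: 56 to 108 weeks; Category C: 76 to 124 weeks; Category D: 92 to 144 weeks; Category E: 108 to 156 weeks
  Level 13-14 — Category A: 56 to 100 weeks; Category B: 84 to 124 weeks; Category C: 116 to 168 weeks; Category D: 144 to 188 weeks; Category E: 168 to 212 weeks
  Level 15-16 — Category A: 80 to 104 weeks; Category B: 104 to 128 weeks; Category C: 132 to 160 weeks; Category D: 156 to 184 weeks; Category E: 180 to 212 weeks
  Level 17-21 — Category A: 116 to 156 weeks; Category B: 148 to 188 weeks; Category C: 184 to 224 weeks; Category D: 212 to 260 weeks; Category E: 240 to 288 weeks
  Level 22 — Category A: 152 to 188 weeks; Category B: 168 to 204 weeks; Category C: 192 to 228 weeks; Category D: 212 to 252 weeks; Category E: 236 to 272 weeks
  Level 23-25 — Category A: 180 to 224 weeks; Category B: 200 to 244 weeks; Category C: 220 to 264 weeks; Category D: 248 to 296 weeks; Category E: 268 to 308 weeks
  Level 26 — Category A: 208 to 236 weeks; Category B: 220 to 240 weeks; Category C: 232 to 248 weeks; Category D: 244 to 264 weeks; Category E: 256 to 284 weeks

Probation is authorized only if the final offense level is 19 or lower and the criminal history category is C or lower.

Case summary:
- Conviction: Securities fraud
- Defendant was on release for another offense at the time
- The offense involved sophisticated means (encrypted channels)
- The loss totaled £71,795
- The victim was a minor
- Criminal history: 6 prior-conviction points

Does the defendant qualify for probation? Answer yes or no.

No

Base offense level for securities fraud: 16.
§1 applies: 16 + 2 = 18.
§2 applies: 18 + 2 = 20.
§3 does not apply.
§4 applies (level before this adjustment is 20 < 25, so +1): 20 + 1 = 21.
§5 applies: 21 + 2 = 23.
§6 does not apply.
Final offense level: 23.
Criminal history: 6 prior points → Category A (0-11).
Level 23 falls in the 23-25 band.
Grid: Level 23-25 × Category A = 180-224 weeks.
Probation check: level 23 > 19 and category A ≤ C → not eligible.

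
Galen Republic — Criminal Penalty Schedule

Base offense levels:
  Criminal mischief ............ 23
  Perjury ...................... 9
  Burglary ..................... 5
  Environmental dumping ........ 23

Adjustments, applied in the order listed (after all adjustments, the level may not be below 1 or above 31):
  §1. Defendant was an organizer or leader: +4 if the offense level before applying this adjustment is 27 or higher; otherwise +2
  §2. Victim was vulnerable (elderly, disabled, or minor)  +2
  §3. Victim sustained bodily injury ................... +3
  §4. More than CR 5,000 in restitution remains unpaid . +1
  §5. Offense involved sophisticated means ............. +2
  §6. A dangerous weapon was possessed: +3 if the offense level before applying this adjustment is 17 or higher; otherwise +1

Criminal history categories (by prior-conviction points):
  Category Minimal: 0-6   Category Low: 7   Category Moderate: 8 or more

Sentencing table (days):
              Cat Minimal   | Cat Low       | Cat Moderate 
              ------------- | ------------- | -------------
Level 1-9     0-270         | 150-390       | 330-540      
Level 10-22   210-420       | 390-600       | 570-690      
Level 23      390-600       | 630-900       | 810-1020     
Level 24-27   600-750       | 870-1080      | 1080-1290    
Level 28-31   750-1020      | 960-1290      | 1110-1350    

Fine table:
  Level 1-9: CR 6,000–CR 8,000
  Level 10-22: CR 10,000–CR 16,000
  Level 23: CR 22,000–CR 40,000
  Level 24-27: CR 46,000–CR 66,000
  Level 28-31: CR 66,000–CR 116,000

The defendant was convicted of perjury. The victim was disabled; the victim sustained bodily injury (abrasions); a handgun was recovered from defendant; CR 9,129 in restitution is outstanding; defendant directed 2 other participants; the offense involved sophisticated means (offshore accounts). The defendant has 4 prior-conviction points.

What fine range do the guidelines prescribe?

Base offense level for perjury: 9.
§1 applies (level before this adjustment is 9 < 27, so +2): 9 + 2 = 11.
§2 applies: 11 + 2 = 13.
§3 applies: 13 + 3 = 16.
§4 applies: 16 + 1 = 17.
§5 applies: 17 + 2 = 19.
§6 applies (level before this adjustment is 19 ≥ 17, so +3): 19 + 3 = 22.
Final offense level: 22.
Level 22 falls in the 10-22 band.
Fine table: Level 10-22 → CR 10,000–CR 16,000.

CR 10,000–CR 16,000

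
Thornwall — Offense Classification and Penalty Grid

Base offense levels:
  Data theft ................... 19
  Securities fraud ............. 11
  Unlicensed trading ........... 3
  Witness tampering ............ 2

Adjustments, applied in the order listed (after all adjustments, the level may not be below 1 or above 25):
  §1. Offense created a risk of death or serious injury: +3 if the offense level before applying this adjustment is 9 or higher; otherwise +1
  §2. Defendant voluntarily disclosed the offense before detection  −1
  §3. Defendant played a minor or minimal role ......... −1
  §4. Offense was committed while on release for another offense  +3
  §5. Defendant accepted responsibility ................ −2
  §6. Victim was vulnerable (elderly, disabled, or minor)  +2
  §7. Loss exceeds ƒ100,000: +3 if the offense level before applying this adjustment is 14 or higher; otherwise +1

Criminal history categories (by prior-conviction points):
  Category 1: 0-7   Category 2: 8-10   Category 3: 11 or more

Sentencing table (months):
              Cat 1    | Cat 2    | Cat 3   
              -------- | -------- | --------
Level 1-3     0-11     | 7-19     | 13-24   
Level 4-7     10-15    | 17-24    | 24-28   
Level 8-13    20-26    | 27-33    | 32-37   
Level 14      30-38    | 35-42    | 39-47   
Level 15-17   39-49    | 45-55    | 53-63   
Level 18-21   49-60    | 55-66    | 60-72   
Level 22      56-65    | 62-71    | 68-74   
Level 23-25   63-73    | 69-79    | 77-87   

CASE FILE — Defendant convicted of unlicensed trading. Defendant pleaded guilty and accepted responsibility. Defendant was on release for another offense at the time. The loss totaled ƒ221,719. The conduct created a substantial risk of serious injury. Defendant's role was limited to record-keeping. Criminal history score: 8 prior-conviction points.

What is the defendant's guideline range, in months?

17-24 months

Base offense level for unlicensed trading: 3.
§1 applies (level before this adjustment is 3 < 9, so +1): 3 + 1 = 4.
§3 applies: 4 − 1 = 3.
§4 applies: 3 + 3 = 6.
§5 applies: 6 − 2 = 4.
§7 applies (level before this adjustment is 4 < 14, so +1): 4 + 1 = 5.
Final offense level: 5.
Criminal history: 8 prior points → Category 2 (8-10).
Level 5 falls in the 4-7 band.
Grid: Level 4-7 × Category 2 = 17-24 months.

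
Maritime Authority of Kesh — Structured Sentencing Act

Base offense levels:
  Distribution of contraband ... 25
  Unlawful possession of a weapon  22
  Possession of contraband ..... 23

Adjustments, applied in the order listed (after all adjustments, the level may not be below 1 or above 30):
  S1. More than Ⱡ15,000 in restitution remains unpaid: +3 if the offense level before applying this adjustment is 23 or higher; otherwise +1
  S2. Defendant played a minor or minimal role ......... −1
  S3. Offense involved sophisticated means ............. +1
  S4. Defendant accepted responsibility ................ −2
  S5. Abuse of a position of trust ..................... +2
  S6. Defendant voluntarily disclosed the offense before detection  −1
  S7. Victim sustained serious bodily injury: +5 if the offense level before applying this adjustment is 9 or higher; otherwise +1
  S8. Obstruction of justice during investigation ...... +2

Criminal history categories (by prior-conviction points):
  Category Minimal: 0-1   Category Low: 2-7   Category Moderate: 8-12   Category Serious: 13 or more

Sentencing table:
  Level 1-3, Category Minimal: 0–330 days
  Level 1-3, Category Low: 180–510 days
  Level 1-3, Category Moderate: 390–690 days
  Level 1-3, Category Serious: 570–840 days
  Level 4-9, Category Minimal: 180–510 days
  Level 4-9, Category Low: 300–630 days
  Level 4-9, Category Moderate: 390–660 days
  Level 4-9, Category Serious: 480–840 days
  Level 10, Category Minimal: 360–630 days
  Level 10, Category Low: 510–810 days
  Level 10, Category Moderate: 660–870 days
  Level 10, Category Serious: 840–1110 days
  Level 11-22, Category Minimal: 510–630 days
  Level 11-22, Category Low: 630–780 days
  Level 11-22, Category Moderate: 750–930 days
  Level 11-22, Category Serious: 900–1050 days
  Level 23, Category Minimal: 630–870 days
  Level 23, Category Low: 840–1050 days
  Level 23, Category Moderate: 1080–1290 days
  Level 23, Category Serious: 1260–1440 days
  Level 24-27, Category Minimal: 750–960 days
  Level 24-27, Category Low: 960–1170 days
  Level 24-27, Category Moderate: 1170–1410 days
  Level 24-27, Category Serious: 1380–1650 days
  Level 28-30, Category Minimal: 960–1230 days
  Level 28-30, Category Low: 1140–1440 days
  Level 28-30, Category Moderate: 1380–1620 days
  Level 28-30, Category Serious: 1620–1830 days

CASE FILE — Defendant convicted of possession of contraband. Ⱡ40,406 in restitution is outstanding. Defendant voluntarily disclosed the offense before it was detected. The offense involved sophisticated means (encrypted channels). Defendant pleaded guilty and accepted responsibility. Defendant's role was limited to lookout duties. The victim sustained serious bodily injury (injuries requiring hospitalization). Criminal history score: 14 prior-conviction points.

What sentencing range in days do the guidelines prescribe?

1620-1830 days

Base offense level for possession of contraband: 23.
S1 applies (level before this adjustment is 23 ≥ 23, so +3): 23 + 3 = 26.
S2 applies: 26 − 1 = 25.
S3 applies: 25 + 1 = 26.
S4 applies: 26 − 2 = 24.
S5 does not apply.
S6 applies: 24 − 1 = 23.
S7 applies (level before this adjustment is 23 ≥ 9, so +5): 23 + 5 = 28.
S8 does not apply.
Final offense level: 28.
Criminal history: 14 prior points → Category Serious (13+).
Level 28 falls in the 28-30 band.
Grid: Level 28-30 × Category Serious = 1620-1830 days.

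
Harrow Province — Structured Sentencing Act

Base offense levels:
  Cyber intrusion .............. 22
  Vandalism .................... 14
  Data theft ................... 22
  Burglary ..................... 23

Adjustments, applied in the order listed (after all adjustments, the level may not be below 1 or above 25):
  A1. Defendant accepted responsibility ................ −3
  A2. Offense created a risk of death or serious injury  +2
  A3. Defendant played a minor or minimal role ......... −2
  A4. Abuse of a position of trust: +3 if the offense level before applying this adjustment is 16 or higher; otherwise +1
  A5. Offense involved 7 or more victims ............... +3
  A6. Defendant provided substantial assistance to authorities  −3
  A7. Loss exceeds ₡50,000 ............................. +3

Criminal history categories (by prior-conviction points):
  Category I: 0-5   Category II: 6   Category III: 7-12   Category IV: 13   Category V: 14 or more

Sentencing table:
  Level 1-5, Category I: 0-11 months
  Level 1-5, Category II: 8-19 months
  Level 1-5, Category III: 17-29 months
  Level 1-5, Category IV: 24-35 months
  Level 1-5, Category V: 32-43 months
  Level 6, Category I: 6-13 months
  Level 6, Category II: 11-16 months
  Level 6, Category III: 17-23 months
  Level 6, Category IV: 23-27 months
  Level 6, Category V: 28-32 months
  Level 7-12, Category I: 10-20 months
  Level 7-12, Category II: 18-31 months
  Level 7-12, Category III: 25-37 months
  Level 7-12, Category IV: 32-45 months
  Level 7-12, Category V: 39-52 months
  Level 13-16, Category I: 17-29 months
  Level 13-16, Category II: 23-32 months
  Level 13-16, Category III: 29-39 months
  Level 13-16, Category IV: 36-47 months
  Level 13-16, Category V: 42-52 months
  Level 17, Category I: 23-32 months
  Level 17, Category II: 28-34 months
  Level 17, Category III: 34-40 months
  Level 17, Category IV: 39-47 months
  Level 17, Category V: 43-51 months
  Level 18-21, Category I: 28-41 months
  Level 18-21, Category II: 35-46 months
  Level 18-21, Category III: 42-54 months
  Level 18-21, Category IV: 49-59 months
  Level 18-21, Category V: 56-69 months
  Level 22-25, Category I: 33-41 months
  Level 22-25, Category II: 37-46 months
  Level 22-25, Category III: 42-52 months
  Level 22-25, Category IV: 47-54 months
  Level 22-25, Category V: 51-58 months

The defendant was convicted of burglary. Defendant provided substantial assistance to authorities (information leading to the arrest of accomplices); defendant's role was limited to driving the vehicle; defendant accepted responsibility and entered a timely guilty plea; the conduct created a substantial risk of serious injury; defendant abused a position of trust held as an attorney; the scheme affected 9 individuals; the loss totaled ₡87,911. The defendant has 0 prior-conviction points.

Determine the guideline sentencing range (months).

33-41 months

Base offense level for burglary: 23.
A1 applies: 23 − 3 = 20.
A2 applies: 20 + 2 = 22.
A3 applies: 22 − 2 = 20.
A4 applies (level before this adjustment is 20 ≥ 16, so +3): 20 + 3 = 23.
A5 applies: 23 + 3 = 26.
A6 applies: 26 − 3 = 23.
A7 applies: 23 + 3 = 26.
Level 26 exceeds the maximum of 25; capped at 25.
Final offense level: 25.
Criminal history: 0 prior points → Category I (0-5).
Level 25 falls in the 22-25 band.
Grid: Level 22-25 × Category I = 33-41 months.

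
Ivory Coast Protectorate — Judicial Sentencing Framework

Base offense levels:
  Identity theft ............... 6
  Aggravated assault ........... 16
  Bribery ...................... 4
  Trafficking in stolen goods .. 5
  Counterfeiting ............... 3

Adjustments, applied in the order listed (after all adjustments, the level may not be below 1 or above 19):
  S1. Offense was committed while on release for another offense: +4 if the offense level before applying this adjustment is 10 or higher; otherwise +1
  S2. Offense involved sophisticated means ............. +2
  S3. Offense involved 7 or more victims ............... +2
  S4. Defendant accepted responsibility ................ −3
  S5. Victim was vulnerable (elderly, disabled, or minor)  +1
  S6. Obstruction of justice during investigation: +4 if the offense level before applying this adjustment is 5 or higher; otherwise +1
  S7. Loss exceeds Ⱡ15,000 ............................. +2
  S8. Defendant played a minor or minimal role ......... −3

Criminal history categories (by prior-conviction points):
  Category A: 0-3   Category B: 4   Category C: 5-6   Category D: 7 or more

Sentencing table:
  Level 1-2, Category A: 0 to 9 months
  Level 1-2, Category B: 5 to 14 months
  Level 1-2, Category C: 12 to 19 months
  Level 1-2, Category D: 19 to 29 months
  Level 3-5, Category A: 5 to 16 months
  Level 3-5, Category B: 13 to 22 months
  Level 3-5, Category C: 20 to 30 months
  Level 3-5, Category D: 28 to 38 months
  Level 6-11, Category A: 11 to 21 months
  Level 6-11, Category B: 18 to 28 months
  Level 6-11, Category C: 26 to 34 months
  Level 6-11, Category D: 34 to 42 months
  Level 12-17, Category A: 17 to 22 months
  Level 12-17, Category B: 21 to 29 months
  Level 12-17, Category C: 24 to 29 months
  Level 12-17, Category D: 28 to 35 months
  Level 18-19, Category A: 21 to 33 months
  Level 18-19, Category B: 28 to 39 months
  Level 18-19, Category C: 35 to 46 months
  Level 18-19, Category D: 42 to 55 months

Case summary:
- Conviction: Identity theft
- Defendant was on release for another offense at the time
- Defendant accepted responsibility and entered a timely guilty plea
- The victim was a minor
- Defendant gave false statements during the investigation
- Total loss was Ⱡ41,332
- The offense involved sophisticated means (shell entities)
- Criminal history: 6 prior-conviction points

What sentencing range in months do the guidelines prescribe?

Base offense level for identity theft: 6.
S1 applies (level before this adjustment is 6 < 10, so +1): 6 + 1 = 7.
S2 applies: 7 + 2 = 9.
S4 applies: 9 − 3 = 6.
S5 applies: 6 + 1 = 7.
S6 applies (level before this adjustment is 7 ≥ 5, so +4): 7 + 4 = 11.
S7 applies: 11 + 2 = 13.
Final offense level: 13.
Criminal history: 6 prior points → Category C (5-6).
Level 13 falls in the 12-17 band.
Grid: Level 12-17 × Category C = 24-29 months.

24-29 months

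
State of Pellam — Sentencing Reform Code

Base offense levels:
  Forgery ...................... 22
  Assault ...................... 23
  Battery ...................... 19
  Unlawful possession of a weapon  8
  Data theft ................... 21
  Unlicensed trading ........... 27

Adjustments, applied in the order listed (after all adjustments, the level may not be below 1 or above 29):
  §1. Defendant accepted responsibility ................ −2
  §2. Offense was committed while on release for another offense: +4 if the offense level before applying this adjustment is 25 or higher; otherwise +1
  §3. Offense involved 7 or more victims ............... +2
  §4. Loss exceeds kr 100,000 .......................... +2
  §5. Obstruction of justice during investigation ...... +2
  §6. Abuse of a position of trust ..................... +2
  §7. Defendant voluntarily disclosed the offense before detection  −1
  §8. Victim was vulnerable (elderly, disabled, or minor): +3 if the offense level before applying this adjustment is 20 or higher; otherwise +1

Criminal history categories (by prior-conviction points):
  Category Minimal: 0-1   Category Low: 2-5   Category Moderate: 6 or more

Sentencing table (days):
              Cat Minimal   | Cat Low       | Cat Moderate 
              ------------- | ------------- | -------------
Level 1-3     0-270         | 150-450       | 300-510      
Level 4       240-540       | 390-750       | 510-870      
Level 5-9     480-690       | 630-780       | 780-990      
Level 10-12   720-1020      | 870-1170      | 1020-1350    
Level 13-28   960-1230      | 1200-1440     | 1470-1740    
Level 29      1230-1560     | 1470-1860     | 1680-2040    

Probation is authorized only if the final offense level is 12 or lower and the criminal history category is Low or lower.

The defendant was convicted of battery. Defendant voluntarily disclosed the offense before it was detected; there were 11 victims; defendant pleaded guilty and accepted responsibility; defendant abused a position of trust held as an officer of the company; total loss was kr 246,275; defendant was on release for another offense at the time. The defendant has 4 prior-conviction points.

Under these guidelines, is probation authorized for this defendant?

No

Base offense level for battery: 19.
§1 applies: 19 − 2 = 17.
§2 applies (level before this adjustment is 17 < 25, so +1): 17 + 1 = 18.
§3 applies: 18 + 2 = 20.
§4 applies: 20 + 2 = 22.
§5 does not apply.
§6 applies: 22 + 2 = 24.
§7 applies: 24 − 1 = 23.
Final offense level: 23.
Criminal history: 4 prior points → Category Low (2-5).
Level 23 falls in the 13-28 band.
Grid: Level 13-28 × Category Low = 1200-1440 days.
Probation check: level 23 > 12 and category Low ≤ Low → not eligible.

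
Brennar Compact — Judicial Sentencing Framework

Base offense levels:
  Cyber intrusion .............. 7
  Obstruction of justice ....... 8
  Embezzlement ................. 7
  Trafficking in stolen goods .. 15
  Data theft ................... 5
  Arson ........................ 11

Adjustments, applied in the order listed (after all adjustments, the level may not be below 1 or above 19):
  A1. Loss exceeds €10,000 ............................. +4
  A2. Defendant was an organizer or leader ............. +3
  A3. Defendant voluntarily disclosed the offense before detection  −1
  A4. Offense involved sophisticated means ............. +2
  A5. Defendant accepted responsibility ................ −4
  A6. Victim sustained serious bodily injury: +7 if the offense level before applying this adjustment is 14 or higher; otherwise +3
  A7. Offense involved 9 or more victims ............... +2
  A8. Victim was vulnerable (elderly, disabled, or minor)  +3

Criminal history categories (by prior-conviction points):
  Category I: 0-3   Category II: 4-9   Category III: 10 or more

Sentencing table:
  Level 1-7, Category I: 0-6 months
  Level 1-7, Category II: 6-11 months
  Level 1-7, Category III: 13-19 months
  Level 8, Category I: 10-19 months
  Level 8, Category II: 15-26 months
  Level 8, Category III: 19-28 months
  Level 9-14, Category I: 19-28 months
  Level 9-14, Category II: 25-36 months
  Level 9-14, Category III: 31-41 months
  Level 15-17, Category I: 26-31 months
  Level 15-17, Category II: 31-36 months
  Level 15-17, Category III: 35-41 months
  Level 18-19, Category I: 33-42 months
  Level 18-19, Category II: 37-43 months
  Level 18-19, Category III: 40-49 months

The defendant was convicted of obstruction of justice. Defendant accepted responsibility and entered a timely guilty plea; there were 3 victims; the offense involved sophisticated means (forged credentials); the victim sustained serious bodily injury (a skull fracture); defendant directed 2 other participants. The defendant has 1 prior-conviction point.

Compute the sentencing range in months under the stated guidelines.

19-28 months

Base offense level for obstruction of justice: 8.
A1 does not apply.
A2 applies: 8 + 3 = 11.
A3 does not apply.
A4 applies: 11 + 2 = 13.
A5 applies: 13 − 4 = 9.
A6 applies (level before this adjustment is 9 < 14, so +3): 9 + 3 = 12.
A7 does not apply.
A8 does not apply.
Final offense level: 12.
Criminal history: 1 prior point → Category I (0-3).
Level 12 falls in the 9-14 band.
Grid: Level 9-14 × Category I = 19-28 months.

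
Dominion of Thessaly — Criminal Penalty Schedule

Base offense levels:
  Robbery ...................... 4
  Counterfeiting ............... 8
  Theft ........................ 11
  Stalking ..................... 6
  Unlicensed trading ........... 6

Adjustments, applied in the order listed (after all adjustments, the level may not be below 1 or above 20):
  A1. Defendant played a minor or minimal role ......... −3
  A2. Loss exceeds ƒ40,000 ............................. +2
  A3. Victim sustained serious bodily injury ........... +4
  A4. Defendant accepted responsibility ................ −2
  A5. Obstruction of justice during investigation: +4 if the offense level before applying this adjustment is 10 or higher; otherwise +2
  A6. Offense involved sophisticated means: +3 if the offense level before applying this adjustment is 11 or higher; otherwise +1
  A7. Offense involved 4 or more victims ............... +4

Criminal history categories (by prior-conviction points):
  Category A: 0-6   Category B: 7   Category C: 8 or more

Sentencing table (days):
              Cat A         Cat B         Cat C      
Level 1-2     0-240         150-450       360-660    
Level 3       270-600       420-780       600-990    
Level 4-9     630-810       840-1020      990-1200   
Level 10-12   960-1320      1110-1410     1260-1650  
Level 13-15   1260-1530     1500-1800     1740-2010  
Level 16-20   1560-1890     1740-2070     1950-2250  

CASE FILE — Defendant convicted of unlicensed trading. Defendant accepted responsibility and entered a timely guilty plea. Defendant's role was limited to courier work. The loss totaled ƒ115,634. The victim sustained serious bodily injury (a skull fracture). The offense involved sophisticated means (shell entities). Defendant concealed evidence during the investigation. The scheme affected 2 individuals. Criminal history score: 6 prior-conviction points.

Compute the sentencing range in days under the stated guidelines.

Base offense level for unlicensed trading: 6.
A1 applies: 6 − 3 = 3.
A2 applies: 3 + 2 = 5.
A3 applies: 5 + 4 = 9.
A4 applies: 9 − 2 = 7.
A5 applies (level before this adjustment is 7 < 10, so +2): 7 + 2 = 9.
A6 applies (level before this adjustment is 9 < 11, so +1): 9 + 1 = 10.
A7 does not apply.
Final offense level: 10.
Criminal history: 6 prior points → Category A (0-6).
Level 10 falls in the 10-12 band.
Grid: Level 10-12 × Category A = 960-1320 days.

960-1320 days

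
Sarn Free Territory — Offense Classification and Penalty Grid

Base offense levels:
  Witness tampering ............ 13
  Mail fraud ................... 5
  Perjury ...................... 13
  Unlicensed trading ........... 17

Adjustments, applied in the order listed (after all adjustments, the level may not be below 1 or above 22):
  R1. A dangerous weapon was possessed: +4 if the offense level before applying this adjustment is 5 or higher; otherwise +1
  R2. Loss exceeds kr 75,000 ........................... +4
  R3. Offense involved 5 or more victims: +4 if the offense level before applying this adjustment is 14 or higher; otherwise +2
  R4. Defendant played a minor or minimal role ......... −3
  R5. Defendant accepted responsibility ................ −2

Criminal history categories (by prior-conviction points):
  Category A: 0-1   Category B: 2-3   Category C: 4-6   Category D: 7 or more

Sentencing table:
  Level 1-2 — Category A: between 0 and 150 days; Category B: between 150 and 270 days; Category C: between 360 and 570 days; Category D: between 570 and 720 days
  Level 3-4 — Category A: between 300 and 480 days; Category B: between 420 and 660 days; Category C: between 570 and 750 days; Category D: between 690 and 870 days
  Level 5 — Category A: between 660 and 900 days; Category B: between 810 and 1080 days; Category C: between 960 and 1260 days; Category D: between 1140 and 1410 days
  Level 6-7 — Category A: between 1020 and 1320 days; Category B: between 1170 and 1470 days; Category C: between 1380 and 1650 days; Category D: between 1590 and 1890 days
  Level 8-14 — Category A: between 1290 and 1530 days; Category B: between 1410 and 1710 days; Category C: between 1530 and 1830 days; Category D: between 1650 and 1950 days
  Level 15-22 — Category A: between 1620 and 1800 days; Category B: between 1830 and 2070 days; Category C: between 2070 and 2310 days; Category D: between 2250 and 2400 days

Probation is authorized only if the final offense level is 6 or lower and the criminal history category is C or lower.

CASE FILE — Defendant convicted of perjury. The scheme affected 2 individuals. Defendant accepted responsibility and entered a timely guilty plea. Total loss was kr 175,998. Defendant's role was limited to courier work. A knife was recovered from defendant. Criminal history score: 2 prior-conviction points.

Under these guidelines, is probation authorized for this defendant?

No

Base offense level for perjury: 13.
R1 applies (level before this adjustment is 13 ≥ 5, so +4): 13 + 4 = 17.
R2 applies: 17 + 4 = 21.
R3 does not apply.
R4 applies: 21 − 3 = 18.
R5 applies: 18 − 2 = 16.
Final offense level: 16.
Criminal history: 2 prior points → Category B (2-3).
Level 16 falls in the 15-22 band.
Grid: Level 15-22 × Category B = 1830-2070 days.
Probation check: level 16 > 6 and category B ≤ C → not eligible.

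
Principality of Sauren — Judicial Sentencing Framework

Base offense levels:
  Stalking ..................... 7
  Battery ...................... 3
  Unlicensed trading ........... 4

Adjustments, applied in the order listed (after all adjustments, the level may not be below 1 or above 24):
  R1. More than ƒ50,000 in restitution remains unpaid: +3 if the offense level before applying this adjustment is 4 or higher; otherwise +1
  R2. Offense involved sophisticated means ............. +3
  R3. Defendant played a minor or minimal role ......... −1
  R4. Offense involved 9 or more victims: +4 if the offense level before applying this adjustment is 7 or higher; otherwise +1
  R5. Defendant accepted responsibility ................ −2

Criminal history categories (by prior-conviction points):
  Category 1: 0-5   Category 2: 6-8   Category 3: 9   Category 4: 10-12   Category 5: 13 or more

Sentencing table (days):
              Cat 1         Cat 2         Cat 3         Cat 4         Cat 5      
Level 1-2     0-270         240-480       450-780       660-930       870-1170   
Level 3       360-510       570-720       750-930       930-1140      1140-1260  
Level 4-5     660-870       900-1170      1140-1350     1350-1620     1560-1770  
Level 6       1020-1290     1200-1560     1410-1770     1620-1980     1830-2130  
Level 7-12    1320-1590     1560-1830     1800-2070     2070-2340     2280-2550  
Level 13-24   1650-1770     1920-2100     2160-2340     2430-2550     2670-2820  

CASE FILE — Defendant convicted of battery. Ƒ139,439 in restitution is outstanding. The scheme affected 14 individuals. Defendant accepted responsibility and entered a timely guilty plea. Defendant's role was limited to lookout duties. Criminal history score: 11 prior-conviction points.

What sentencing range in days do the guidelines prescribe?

Base offense level for battery: 3.
R1 applies (level before this adjustment is 3 < 4, so +1): 3 + 1 = 4.
R2 does not apply.
R3 applies: 4 − 1 = 3.
R4 applies (level before this adjustment is 3 < 7, so +1): 3 + 1 = 4.
R5 applies: 4 − 2 = 2.
Final offense level: 2.
Criminal history: 11 prior points → Category 4 (10-12).
Level 2 falls in the 1-2 band.
Grid: Level 1-2 × Category 4 = 660-930 days.

660-930 days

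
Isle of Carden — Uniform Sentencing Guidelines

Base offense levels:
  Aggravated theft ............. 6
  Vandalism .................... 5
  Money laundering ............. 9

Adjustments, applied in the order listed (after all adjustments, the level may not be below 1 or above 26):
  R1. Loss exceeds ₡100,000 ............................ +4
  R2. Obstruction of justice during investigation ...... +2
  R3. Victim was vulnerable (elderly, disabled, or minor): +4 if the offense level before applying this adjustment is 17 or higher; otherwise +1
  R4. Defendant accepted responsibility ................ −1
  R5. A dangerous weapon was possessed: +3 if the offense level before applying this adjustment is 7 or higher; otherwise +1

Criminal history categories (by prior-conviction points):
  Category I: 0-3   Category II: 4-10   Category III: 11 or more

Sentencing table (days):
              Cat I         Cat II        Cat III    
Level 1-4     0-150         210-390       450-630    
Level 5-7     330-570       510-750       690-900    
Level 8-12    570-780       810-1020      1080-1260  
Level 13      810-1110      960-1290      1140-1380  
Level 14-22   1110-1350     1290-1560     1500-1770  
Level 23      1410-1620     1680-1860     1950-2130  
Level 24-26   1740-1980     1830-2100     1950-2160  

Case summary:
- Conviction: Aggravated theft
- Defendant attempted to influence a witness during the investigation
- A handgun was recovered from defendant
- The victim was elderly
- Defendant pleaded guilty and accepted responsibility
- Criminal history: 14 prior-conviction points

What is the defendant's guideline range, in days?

Base offense level for aggravated theft: 6.
R2 applies: 6 + 2 = 8.
R3 applies (level before this adjustment is 8 < 17, so +1): 8 + 1 = 9.
R4 applies: 9 − 1 = 8.
R5 applies (level before this adjustment is 8 ≥ 7, so +3): 8 + 3 = 11.
Final offense level: 11.
Criminal history: 14 prior points → Category III (11+).
Level 11 falls in the 8-12 band.
Grid: Level 8-12 × Category III = 1080-1260 days.

1080-1260 days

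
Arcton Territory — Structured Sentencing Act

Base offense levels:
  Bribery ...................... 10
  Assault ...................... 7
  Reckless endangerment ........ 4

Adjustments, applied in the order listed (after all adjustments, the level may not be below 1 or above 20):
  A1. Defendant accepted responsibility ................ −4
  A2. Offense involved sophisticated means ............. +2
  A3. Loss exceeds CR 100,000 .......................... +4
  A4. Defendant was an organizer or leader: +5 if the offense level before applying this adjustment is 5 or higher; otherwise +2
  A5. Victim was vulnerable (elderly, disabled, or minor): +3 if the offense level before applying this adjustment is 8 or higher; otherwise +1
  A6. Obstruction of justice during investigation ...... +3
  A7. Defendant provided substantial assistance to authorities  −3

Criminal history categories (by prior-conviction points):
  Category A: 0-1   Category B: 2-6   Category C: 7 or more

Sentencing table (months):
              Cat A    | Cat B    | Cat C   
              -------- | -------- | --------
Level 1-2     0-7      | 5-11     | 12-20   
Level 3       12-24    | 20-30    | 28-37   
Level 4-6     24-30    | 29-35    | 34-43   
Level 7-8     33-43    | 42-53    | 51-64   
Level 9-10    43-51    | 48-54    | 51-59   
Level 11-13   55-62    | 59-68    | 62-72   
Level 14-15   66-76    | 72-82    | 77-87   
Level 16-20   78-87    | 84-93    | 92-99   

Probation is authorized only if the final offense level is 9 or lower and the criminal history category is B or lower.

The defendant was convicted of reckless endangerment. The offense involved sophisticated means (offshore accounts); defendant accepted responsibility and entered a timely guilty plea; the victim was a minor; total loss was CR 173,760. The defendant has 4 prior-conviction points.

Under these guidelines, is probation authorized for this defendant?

Yes

Base offense level for reckless endangerment: 4.
A1 applies: 4 − 4 = 0.
A2 applies: 0 + 2 = 2.
A3 applies: 2 + 4 = 6.
A5 applies (level before this adjustment is 6 < 8, so +1): 6 + 1 = 7.
A6 does not apply.
Final offense level: 7.
Criminal history: 4 prior points → Category B (2-6).
Level 7 falls in the 7-8 band.
Grid: Level 7-8 × Category B = 42-53 months.
Probation check: level 7 ≤ 9 and category B ≤ B → eligible.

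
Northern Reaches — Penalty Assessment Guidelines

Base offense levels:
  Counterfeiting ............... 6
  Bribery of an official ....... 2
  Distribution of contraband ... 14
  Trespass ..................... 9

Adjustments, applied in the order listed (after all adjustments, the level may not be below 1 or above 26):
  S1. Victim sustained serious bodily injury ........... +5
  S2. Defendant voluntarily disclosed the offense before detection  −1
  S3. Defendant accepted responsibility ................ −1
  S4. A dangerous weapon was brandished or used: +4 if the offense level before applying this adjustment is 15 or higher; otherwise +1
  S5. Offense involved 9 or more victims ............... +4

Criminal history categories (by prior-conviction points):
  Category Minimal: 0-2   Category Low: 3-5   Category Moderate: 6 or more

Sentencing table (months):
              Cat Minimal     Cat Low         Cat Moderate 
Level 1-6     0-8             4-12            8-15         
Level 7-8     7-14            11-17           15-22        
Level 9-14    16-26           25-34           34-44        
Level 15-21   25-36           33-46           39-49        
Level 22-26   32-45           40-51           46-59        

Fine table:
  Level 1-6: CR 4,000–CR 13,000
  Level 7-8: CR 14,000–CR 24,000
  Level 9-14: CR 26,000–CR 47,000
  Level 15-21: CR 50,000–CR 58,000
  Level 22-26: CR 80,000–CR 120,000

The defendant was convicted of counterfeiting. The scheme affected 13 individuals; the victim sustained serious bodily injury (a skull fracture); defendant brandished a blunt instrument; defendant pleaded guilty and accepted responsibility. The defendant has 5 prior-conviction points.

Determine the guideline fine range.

CR 50,000–CR 58,000

Base offense level for counterfeiting: 6.
S1 applies: 6 + 5 = 11.
S2 does not apply.
S3 applies: 11 − 1 = 10.
S4 applies (level before this adjustment is 10 < 15, so +1): 10 + 1 = 11.
S5 applies: 11 + 4 = 15.
Final offense level: 15.
Level 15 falls in the 15-21 band.
Fine table: Level 15-21 → CR 50,000–CR 58,000.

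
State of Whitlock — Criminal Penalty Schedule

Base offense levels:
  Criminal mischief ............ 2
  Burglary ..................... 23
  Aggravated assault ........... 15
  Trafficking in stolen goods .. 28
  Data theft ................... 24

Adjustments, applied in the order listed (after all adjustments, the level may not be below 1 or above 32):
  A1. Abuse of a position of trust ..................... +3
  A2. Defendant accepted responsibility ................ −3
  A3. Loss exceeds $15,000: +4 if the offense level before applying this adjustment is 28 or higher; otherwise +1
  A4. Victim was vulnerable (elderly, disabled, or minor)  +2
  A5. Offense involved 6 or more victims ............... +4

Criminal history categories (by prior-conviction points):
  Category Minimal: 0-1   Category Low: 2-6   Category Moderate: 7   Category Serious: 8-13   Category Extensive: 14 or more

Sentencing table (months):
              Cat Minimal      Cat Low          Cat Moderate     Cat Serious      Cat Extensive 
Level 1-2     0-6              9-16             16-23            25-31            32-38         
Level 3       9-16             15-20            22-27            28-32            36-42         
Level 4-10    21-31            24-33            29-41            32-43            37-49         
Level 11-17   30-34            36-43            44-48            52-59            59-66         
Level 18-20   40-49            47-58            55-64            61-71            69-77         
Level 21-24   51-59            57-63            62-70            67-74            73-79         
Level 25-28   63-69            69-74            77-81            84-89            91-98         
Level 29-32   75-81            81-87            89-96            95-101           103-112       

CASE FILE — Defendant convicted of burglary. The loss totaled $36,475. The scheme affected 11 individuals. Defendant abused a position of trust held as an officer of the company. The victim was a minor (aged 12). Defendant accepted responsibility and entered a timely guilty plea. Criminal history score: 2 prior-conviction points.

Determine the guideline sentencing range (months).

Base offense level for burglary: 23.
A1 applies: 23 + 3 = 26.
A2 applies: 26 − 3 = 23.
A3 applies (level before this adjustment is 23 < 28, so +1): 23 + 1 = 24.
A4 applies: 24 + 2 = 26.
A5 applies: 26 + 4 = 30.
Final offense level: 30.
Criminal history: 2 prior points → Category Low (2-6).
Level 30 falls in the 29-32 band.
Grid: Level 29-32 × Category Low = 81-87 months.

81-87 months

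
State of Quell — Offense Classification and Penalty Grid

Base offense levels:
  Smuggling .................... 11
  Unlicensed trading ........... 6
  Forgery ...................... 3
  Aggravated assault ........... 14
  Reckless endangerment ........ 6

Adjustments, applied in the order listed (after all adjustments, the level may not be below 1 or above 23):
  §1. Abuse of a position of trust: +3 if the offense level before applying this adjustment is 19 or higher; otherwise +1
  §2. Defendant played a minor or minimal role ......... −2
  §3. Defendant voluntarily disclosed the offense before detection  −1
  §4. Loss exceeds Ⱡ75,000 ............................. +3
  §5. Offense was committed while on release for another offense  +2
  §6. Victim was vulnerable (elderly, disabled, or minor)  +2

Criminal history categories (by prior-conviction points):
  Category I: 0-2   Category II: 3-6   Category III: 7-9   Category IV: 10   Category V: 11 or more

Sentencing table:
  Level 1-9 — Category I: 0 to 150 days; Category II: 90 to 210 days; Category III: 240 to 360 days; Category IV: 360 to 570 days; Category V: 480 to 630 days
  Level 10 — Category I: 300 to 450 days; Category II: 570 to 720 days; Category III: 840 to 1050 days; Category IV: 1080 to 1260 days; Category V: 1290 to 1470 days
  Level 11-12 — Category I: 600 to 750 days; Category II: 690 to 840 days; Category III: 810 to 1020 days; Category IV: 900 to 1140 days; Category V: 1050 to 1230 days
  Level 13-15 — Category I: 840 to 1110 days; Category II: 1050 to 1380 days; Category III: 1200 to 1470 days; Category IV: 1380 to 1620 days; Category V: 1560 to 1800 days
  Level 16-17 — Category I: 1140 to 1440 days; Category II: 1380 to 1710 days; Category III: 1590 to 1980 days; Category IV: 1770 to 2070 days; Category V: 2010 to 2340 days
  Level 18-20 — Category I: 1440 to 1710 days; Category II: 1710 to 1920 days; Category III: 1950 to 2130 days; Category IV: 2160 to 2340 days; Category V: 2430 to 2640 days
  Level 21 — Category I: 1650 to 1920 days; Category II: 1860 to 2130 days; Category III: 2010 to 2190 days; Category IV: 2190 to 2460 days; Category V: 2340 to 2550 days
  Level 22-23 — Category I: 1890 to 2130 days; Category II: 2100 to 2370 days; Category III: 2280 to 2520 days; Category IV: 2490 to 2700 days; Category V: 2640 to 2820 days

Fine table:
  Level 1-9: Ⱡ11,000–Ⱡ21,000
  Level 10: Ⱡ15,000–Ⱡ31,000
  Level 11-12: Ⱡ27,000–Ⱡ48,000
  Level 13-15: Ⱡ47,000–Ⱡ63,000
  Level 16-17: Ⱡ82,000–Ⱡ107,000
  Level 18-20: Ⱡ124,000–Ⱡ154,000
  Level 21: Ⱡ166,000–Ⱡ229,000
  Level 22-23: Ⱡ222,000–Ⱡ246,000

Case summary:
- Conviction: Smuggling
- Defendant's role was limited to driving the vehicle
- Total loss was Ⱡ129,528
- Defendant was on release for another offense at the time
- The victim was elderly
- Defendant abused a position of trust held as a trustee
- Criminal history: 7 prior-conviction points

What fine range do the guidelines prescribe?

Ⱡ82,000–Ⱡ107,000

Base offense level for smuggling: 11.
§1 applies (level before this adjustment is 11 < 19, so +1): 11 + 1 = 12.
§2 applies: 12 − 2 = 10.
§4 applies: 10 + 3 = 13.
§5 applies: 13 + 2 = 15.
§6 applies: 15 + 2 = 17.
Final offense level: 17.
Level 17 falls in the 16-17 band.
Fine table: Level 16-17 → Ⱡ82,000–Ⱡ107,000.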